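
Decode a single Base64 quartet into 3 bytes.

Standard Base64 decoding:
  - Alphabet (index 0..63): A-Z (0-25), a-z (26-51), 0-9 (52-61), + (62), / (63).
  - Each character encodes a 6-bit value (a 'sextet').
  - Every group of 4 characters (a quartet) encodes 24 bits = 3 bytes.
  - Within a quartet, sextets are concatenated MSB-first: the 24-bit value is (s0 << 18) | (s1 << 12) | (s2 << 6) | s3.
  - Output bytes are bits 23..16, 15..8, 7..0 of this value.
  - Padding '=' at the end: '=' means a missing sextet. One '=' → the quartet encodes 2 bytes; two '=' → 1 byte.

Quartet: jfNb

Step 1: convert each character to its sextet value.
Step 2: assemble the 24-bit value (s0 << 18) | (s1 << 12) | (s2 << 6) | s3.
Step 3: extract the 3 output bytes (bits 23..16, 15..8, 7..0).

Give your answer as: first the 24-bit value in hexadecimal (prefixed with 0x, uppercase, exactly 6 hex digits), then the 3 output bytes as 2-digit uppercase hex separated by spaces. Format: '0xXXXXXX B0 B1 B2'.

Sextets: j=35, f=31, N=13, b=27
24-bit: (35<<18) | (31<<12) | (13<<6) | 27
      = 0x8C0000 | 0x01F000 | 0x000340 | 0x00001B
      = 0x8DF35B
Bytes: (v>>16)&0xFF=8D, (v>>8)&0xFF=F3, v&0xFF=5B

Answer: 0x8DF35B 8D F3 5B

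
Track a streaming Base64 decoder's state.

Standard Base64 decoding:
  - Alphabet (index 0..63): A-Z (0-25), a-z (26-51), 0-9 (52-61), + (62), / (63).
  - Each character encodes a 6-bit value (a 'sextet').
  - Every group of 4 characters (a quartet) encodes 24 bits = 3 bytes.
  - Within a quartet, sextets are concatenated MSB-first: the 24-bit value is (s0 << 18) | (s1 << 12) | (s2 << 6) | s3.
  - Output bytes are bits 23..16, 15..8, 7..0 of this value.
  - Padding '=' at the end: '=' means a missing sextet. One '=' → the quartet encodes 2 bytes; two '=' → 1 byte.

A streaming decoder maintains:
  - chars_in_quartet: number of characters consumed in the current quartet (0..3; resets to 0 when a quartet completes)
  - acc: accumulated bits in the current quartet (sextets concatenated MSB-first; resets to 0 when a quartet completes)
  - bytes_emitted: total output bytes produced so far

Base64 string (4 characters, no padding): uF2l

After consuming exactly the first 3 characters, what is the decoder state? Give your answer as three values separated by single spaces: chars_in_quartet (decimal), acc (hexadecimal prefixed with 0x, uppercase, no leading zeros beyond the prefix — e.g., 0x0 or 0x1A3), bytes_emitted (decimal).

Answer: 3 0x2E176 0

Derivation:
After char 0 ('u'=46): chars_in_quartet=1 acc=0x2E bytes_emitted=0
After char 1 ('F'=5): chars_in_quartet=2 acc=0xB85 bytes_emitted=0
After char 2 ('2'=54): chars_in_quartet=3 acc=0x2E176 bytes_emitted=0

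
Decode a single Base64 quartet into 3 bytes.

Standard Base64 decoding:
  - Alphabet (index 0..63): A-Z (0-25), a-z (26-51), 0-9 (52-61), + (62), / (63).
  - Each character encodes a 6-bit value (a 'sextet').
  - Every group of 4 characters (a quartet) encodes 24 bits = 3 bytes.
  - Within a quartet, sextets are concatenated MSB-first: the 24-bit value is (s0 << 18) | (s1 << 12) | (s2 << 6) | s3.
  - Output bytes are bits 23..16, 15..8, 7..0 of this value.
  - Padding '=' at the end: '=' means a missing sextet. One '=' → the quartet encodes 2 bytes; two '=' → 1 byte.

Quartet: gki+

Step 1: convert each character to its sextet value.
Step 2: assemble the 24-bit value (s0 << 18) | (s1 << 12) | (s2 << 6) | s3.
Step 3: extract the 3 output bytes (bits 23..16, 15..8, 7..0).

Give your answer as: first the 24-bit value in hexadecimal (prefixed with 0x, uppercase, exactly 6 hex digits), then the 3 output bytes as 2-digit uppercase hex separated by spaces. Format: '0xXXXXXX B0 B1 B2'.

Sextets: g=32, k=36, i=34, +=62
24-bit: (32<<18) | (36<<12) | (34<<6) | 62
      = 0x800000 | 0x024000 | 0x000880 | 0x00003E
      = 0x8248BE
Bytes: (v>>16)&0xFF=82, (v>>8)&0xFF=48, v&0xFF=BE

Answer: 0x8248BE 82 48 BE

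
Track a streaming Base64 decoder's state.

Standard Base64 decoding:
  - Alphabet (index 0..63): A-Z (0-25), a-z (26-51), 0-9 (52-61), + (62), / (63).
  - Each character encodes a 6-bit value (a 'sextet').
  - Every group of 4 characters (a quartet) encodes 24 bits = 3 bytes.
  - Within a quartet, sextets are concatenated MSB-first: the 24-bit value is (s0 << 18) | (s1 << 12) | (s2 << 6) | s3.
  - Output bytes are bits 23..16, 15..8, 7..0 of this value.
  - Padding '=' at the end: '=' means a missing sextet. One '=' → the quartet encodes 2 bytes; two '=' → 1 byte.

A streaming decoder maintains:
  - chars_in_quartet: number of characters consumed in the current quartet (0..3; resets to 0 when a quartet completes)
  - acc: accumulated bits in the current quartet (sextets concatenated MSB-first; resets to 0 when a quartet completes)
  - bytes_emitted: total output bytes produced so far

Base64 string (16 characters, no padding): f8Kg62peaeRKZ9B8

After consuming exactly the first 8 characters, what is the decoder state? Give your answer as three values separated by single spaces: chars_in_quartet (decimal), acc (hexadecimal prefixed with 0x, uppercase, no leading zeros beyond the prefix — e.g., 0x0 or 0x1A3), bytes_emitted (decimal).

After char 0 ('f'=31): chars_in_quartet=1 acc=0x1F bytes_emitted=0
After char 1 ('8'=60): chars_in_quartet=2 acc=0x7FC bytes_emitted=0
After char 2 ('K'=10): chars_in_quartet=3 acc=0x1FF0A bytes_emitted=0
After char 3 ('g'=32): chars_in_quartet=4 acc=0x7FC2A0 -> emit 7F C2 A0, reset; bytes_emitted=3
After char 4 ('6'=58): chars_in_quartet=1 acc=0x3A bytes_emitted=3
After char 5 ('2'=54): chars_in_quartet=2 acc=0xEB6 bytes_emitted=3
After char 6 ('p'=41): chars_in_quartet=3 acc=0x3ADA9 bytes_emitted=3
After char 7 ('e'=30): chars_in_quartet=4 acc=0xEB6A5E -> emit EB 6A 5E, reset; bytes_emitted=6

Answer: 0 0x0 6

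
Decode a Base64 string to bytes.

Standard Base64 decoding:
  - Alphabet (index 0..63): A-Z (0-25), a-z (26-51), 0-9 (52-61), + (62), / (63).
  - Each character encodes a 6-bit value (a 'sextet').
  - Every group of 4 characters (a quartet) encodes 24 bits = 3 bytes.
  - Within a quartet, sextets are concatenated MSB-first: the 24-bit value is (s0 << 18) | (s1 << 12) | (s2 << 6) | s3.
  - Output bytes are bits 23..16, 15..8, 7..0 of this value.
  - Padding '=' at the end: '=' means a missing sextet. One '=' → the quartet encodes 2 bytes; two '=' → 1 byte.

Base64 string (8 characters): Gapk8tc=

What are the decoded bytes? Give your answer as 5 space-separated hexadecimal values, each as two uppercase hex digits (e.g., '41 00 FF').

Answer: 19 AA 64 F2 D7

Derivation:
After char 0 ('G'=6): chars_in_quartet=1 acc=0x6 bytes_emitted=0
After char 1 ('a'=26): chars_in_quartet=2 acc=0x19A bytes_emitted=0
After char 2 ('p'=41): chars_in_quartet=3 acc=0x66A9 bytes_emitted=0
After char 3 ('k'=36): chars_in_quartet=4 acc=0x19AA64 -> emit 19 AA 64, reset; bytes_emitted=3
After char 4 ('8'=60): chars_in_quartet=1 acc=0x3C bytes_emitted=3
After char 5 ('t'=45): chars_in_quartet=2 acc=0xF2D bytes_emitted=3
After char 6 ('c'=28): chars_in_quartet=3 acc=0x3CB5C bytes_emitted=3
Padding '=': partial quartet acc=0x3CB5C -> emit F2 D7; bytes_emitted=5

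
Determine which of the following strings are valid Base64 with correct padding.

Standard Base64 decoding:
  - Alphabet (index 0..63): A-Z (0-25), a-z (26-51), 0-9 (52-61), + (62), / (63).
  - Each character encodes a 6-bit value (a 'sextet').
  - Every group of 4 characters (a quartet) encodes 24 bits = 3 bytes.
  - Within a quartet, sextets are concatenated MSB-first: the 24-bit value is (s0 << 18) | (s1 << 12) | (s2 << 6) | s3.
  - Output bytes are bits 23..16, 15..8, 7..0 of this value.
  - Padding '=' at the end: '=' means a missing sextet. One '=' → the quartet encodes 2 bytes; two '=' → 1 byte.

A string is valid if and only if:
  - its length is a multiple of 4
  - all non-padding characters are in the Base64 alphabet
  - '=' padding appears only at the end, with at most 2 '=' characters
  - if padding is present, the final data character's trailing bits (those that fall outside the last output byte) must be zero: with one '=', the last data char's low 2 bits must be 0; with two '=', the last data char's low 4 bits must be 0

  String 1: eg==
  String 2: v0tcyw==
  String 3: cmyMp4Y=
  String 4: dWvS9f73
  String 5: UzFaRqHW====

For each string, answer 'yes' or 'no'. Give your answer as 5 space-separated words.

String 1: 'eg==' → valid
String 2: 'v0tcyw==' → valid
String 3: 'cmyMp4Y=' → valid
String 4: 'dWvS9f73' → valid
String 5: 'UzFaRqHW====' → invalid (4 pad chars (max 2))

Answer: yes yes yes yes no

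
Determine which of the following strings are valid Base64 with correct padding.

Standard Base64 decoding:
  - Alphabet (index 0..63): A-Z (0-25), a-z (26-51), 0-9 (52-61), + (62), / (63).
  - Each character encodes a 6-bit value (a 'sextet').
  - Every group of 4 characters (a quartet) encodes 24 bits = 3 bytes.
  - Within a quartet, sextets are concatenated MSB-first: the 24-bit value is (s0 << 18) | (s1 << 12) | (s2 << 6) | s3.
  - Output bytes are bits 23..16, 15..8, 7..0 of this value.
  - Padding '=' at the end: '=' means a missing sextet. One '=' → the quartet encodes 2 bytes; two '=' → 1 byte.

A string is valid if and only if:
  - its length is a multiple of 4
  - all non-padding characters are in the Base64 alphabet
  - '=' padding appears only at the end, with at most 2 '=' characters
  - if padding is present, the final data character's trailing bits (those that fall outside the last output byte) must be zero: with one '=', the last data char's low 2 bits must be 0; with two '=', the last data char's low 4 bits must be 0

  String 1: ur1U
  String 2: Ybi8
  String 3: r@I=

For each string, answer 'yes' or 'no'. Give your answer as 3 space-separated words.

Answer: yes yes no

Derivation:
String 1: 'ur1U' → valid
String 2: 'Ybi8' → valid
String 3: 'r@I=' → invalid (bad char(s): ['@'])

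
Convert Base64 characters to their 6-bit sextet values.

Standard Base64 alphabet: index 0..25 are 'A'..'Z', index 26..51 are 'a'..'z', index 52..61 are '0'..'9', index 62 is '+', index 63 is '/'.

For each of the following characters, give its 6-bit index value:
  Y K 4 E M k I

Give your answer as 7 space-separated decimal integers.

'Y': A..Z range, ord('Y') − ord('A') = 24
'K': A..Z range, ord('K') − ord('A') = 10
'4': 0..9 range, 52 + ord('4') − ord('0') = 56
'E': A..Z range, ord('E') − ord('A') = 4
'M': A..Z range, ord('M') − ord('A') = 12
'k': a..z range, 26 + ord('k') − ord('a') = 36
'I': A..Z range, ord('I') − ord('A') = 8

Answer: 24 10 56 4 12 36 8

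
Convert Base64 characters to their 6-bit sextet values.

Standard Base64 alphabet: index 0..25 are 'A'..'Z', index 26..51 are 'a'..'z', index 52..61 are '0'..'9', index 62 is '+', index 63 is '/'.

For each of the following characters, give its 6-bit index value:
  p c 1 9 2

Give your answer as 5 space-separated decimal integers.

Answer: 41 28 53 61 54

Derivation:
'p': a..z range, 26 + ord('p') − ord('a') = 41
'c': a..z range, 26 + ord('c') − ord('a') = 28
'1': 0..9 range, 52 + ord('1') − ord('0') = 53
'9': 0..9 range, 52 + ord('9') − ord('0') = 61
'2': 0..9 range, 52 + ord('2') − ord('0') = 54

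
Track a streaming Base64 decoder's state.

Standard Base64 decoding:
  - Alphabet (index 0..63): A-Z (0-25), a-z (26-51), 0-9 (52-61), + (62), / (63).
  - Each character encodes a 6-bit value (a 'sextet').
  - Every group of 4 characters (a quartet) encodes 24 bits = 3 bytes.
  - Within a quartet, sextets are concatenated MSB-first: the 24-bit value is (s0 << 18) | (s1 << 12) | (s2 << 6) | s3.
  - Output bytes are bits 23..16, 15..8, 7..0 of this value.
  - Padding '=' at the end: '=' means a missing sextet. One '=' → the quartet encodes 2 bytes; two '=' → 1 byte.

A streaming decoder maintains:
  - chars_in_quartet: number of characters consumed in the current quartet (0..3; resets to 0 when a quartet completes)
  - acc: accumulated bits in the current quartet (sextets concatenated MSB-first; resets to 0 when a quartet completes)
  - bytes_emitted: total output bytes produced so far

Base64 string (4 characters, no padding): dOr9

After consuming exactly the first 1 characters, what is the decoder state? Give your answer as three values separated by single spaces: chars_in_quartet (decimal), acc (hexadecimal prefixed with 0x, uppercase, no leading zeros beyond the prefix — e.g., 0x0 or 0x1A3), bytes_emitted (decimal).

After char 0 ('d'=29): chars_in_quartet=1 acc=0x1D bytes_emitted=0

Answer: 1 0x1D 0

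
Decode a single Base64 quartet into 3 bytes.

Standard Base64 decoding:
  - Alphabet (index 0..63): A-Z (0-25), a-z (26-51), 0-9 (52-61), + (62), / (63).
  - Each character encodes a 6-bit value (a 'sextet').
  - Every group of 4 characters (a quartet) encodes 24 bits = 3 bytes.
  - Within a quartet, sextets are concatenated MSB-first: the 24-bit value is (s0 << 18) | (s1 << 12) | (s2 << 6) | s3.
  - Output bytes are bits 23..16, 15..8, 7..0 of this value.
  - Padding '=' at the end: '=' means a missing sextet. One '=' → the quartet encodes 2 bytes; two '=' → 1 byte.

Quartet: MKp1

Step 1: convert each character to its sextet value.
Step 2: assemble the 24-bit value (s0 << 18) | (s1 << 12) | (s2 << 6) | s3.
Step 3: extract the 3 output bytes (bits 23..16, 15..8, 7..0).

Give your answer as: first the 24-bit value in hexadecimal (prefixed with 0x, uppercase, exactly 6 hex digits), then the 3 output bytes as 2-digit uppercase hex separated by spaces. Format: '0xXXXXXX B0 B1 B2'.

Answer: 0x30AA75 30 AA 75

Derivation:
Sextets: M=12, K=10, p=41, 1=53
24-bit: (12<<18) | (10<<12) | (41<<6) | 53
      = 0x300000 | 0x00A000 | 0x000A40 | 0x000035
      = 0x30AA75
Bytes: (v>>16)&0xFF=30, (v>>8)&0xFF=AA, v&0xFF=75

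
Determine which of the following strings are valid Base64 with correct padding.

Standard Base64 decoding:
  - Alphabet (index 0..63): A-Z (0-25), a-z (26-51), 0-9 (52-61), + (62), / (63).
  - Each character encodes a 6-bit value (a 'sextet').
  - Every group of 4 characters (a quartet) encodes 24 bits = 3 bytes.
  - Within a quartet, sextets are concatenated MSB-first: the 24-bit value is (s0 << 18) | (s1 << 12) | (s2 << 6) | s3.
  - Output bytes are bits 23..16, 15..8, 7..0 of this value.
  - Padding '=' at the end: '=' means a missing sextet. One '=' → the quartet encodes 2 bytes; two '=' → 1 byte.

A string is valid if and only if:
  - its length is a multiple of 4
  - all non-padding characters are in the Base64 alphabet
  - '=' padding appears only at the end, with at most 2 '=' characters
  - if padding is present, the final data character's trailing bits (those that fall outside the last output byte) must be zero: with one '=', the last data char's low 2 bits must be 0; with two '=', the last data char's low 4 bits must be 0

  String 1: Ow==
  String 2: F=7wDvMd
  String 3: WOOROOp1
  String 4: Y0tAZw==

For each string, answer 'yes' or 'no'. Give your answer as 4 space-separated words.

Answer: yes no yes yes

Derivation:
String 1: 'Ow==' → valid
String 2: 'F=7wDvMd' → invalid (bad char(s): ['=']; '=' in middle)
String 3: 'WOOROOp1' → valid
String 4: 'Y0tAZw==' → valid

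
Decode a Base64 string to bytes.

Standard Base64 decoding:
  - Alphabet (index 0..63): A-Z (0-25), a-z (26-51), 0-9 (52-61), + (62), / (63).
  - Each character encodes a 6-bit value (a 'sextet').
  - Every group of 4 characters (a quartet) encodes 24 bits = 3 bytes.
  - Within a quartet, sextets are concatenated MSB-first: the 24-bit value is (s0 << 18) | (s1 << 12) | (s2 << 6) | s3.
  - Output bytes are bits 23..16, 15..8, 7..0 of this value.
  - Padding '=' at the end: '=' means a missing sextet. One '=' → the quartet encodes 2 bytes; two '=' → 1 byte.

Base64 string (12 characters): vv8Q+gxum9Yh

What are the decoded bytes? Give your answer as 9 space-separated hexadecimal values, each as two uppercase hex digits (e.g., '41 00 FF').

Answer: BE FF 10 FA 0C 6E 9B D6 21

Derivation:
After char 0 ('v'=47): chars_in_quartet=1 acc=0x2F bytes_emitted=0
After char 1 ('v'=47): chars_in_quartet=2 acc=0xBEF bytes_emitted=0
After char 2 ('8'=60): chars_in_quartet=3 acc=0x2FBFC bytes_emitted=0
After char 3 ('Q'=16): chars_in_quartet=4 acc=0xBEFF10 -> emit BE FF 10, reset; bytes_emitted=3
After char 4 ('+'=62): chars_in_quartet=1 acc=0x3E bytes_emitted=3
After char 5 ('g'=32): chars_in_quartet=2 acc=0xFA0 bytes_emitted=3
After char 6 ('x'=49): chars_in_quartet=3 acc=0x3E831 bytes_emitted=3
After char 7 ('u'=46): chars_in_quartet=4 acc=0xFA0C6E -> emit FA 0C 6E, reset; bytes_emitted=6
After char 8 ('m'=38): chars_in_quartet=1 acc=0x26 bytes_emitted=6
After char 9 ('9'=61): chars_in_quartet=2 acc=0x9BD bytes_emitted=6
After char 10 ('Y'=24): chars_in_quartet=3 acc=0x26F58 bytes_emitted=6
After char 11 ('h'=33): chars_in_quartet=4 acc=0x9BD621 -> emit 9B D6 21, reset; bytes_emitted=9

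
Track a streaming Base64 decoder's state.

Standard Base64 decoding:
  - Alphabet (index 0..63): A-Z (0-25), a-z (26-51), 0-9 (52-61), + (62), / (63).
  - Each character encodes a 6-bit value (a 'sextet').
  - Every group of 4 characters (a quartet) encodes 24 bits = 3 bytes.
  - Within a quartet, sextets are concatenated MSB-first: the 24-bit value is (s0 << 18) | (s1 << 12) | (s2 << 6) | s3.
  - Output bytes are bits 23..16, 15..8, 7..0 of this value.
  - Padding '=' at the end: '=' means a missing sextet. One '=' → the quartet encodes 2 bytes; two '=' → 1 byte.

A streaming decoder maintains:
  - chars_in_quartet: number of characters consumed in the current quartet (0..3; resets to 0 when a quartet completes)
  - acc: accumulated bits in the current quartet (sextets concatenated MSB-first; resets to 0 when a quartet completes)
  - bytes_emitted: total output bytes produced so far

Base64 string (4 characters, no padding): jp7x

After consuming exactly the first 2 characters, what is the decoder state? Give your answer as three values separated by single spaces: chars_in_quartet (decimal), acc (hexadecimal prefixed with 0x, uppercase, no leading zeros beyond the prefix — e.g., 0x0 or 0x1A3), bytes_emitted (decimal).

After char 0 ('j'=35): chars_in_quartet=1 acc=0x23 bytes_emitted=0
After char 1 ('p'=41): chars_in_quartet=2 acc=0x8E9 bytes_emitted=0

Answer: 2 0x8E9 0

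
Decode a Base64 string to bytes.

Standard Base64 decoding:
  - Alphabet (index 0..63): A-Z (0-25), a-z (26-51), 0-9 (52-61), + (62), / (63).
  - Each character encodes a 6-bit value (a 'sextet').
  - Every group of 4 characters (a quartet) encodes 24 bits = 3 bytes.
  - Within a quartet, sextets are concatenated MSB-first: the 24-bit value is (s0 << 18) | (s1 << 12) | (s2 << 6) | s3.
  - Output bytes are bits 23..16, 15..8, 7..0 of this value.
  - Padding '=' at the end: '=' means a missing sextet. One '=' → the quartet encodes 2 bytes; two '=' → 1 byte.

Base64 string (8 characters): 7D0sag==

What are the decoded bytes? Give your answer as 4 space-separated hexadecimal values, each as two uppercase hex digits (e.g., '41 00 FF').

Answer: EC 3D 2C 6A

Derivation:
After char 0 ('7'=59): chars_in_quartet=1 acc=0x3B bytes_emitted=0
After char 1 ('D'=3): chars_in_quartet=2 acc=0xEC3 bytes_emitted=0
After char 2 ('0'=52): chars_in_quartet=3 acc=0x3B0F4 bytes_emitted=0
After char 3 ('s'=44): chars_in_quartet=4 acc=0xEC3D2C -> emit EC 3D 2C, reset; bytes_emitted=3
After char 4 ('a'=26): chars_in_quartet=1 acc=0x1A bytes_emitted=3
After char 5 ('g'=32): chars_in_quartet=2 acc=0x6A0 bytes_emitted=3
Padding '==': partial quartet acc=0x6A0 -> emit 6A; bytes_emitted=4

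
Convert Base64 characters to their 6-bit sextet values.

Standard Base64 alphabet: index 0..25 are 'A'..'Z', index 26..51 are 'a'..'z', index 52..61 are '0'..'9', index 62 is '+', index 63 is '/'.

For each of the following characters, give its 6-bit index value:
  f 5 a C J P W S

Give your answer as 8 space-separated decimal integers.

'f': a..z range, 26 + ord('f') − ord('a') = 31
'5': 0..9 range, 52 + ord('5') − ord('0') = 57
'a': a..z range, 26 + ord('a') − ord('a') = 26
'C': A..Z range, ord('C') − ord('A') = 2
'J': A..Z range, ord('J') − ord('A') = 9
'P': A..Z range, ord('P') − ord('A') = 15
'W': A..Z range, ord('W') − ord('A') = 22
'S': A..Z range, ord('S') − ord('A') = 18

Answer: 31 57 26 2 9 15 22 18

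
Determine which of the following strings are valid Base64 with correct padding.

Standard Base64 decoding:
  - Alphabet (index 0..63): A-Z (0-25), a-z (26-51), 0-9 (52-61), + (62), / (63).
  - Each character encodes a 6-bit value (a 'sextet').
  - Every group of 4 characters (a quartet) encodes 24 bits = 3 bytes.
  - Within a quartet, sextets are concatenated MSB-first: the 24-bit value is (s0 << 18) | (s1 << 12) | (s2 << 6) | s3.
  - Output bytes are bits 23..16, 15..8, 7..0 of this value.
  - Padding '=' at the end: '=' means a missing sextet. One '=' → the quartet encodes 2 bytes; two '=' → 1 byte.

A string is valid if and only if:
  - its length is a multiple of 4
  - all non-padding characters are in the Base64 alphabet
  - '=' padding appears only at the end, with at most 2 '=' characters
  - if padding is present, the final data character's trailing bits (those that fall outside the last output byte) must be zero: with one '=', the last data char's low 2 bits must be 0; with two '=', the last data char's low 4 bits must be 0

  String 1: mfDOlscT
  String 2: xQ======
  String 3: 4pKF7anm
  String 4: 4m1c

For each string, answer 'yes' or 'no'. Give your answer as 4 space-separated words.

Answer: yes no yes yes

Derivation:
String 1: 'mfDOlscT' → valid
String 2: 'xQ======' → invalid (6 pad chars (max 2))
String 3: '4pKF7anm' → valid
String 4: '4m1c' → valid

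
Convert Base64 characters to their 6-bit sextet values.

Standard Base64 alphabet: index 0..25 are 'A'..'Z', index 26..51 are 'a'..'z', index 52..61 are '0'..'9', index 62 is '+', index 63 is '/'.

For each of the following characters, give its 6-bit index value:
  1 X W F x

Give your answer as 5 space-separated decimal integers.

'1': 0..9 range, 52 + ord('1') − ord('0') = 53
'X': A..Z range, ord('X') − ord('A') = 23
'W': A..Z range, ord('W') − ord('A') = 22
'F': A..Z range, ord('F') − ord('A') = 5
'x': a..z range, 26 + ord('x') − ord('a') = 49

Answer: 53 23 22 5 49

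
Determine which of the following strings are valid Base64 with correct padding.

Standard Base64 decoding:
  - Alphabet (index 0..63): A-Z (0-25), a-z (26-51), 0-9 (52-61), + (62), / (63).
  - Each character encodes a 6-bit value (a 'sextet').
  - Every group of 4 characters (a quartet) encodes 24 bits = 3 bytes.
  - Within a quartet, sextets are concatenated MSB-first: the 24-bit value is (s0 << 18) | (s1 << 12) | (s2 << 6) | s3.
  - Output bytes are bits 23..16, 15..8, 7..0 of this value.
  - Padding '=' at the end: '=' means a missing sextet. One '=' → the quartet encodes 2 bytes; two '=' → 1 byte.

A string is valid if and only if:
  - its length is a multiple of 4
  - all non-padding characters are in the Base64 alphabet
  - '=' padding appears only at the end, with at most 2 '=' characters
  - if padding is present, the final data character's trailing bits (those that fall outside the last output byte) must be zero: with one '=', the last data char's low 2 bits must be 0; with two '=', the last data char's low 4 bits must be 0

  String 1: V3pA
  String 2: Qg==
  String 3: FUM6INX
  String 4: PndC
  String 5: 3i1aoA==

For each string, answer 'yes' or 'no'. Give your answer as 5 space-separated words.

Answer: yes yes no yes yes

Derivation:
String 1: 'V3pA' → valid
String 2: 'Qg==' → valid
String 3: 'FUM6INX' → invalid (len=7 not mult of 4)
String 4: 'PndC' → valid
String 5: '3i1aoA==' → valid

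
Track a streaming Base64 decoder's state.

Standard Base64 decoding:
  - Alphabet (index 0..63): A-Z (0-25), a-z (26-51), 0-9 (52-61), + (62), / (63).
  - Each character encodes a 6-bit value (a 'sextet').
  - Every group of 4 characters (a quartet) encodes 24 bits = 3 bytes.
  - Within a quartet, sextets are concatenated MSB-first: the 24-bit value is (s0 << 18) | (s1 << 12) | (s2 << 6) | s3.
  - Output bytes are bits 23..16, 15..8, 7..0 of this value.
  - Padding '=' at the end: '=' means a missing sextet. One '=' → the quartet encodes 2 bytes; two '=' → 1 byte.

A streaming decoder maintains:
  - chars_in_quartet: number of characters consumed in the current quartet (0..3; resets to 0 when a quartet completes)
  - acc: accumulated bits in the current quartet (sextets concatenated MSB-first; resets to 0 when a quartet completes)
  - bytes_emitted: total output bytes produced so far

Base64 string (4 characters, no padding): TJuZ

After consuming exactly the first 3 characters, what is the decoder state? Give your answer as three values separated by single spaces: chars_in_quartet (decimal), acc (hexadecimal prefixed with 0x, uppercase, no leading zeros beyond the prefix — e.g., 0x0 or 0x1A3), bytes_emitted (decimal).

After char 0 ('T'=19): chars_in_quartet=1 acc=0x13 bytes_emitted=0
After char 1 ('J'=9): chars_in_quartet=2 acc=0x4C9 bytes_emitted=0
After char 2 ('u'=46): chars_in_quartet=3 acc=0x1326E bytes_emitted=0

Answer: 3 0x1326E 0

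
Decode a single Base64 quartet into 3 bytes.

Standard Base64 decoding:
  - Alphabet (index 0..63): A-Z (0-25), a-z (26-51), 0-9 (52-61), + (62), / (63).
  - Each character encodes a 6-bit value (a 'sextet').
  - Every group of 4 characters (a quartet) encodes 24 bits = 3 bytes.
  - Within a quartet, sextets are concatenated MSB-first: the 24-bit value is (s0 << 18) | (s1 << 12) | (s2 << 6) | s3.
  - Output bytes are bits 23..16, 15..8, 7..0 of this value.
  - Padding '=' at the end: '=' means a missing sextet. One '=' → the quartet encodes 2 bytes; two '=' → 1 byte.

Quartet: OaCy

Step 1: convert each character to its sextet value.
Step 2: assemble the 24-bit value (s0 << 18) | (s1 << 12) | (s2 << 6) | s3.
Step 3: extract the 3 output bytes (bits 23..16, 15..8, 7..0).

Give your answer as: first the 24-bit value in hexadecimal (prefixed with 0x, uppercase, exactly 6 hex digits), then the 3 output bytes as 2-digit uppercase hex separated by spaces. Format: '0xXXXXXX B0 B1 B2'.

Answer: 0x39A0B2 39 A0 B2

Derivation:
Sextets: O=14, a=26, C=2, y=50
24-bit: (14<<18) | (26<<12) | (2<<6) | 50
      = 0x380000 | 0x01A000 | 0x000080 | 0x000032
      = 0x39A0B2
Bytes: (v>>16)&0xFF=39, (v>>8)&0xFF=A0, v&0xFF=B2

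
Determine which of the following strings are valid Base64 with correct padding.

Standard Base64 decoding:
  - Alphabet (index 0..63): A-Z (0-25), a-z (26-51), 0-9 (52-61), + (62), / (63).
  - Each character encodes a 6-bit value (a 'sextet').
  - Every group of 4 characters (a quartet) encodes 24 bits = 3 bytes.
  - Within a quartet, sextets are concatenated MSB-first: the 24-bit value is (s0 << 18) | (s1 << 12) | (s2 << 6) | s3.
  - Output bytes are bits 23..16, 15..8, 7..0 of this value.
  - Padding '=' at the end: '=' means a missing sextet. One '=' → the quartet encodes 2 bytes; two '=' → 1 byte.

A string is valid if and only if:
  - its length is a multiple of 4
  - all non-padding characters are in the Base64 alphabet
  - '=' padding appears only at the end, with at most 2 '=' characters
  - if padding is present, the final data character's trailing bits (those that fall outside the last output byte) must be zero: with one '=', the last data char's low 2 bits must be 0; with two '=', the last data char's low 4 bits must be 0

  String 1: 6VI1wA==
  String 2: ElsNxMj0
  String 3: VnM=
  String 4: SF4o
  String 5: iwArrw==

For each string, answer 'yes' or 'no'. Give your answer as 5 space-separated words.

Answer: yes yes yes yes yes

Derivation:
String 1: '6VI1wA==' → valid
String 2: 'ElsNxMj0' → valid
String 3: 'VnM=' → valid
String 4: 'SF4o' → valid
String 5: 'iwArrw==' → valid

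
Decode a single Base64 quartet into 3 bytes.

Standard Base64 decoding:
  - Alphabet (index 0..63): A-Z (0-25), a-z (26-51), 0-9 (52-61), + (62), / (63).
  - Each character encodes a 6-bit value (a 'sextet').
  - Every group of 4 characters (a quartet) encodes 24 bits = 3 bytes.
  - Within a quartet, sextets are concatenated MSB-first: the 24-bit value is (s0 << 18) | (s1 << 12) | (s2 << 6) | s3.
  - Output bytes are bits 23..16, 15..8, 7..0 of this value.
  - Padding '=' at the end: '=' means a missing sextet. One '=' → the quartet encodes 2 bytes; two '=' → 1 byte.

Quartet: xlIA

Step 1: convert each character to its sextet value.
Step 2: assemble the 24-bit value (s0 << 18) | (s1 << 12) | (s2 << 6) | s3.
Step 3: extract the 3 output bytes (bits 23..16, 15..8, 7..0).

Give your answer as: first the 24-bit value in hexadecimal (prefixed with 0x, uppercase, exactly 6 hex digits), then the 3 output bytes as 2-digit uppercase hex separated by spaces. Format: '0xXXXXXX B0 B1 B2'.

Sextets: x=49, l=37, I=8, A=0
24-bit: (49<<18) | (37<<12) | (8<<6) | 0
      = 0xC40000 | 0x025000 | 0x000200 | 0x000000
      = 0xC65200
Bytes: (v>>16)&0xFF=C6, (v>>8)&0xFF=52, v&0xFF=00

Answer: 0xC65200 C6 52 00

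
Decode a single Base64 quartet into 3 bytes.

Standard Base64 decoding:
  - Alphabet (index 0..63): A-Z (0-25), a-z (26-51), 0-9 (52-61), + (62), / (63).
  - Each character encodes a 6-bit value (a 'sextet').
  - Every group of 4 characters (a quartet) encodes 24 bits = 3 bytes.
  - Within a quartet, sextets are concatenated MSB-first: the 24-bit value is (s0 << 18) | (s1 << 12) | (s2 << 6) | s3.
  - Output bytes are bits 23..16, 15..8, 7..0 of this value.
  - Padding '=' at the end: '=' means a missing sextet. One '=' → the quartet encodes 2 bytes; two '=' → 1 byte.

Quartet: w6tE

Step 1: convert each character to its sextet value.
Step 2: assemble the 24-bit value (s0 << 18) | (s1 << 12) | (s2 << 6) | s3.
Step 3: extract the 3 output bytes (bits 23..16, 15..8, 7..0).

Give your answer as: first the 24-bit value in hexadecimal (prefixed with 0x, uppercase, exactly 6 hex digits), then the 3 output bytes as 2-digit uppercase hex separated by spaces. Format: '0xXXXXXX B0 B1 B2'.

Sextets: w=48, 6=58, t=45, E=4
24-bit: (48<<18) | (58<<12) | (45<<6) | 4
      = 0xC00000 | 0x03A000 | 0x000B40 | 0x000004
      = 0xC3AB44
Bytes: (v>>16)&0xFF=C3, (v>>8)&0xFF=AB, v&0xFF=44

Answer: 0xC3AB44 C3 AB 44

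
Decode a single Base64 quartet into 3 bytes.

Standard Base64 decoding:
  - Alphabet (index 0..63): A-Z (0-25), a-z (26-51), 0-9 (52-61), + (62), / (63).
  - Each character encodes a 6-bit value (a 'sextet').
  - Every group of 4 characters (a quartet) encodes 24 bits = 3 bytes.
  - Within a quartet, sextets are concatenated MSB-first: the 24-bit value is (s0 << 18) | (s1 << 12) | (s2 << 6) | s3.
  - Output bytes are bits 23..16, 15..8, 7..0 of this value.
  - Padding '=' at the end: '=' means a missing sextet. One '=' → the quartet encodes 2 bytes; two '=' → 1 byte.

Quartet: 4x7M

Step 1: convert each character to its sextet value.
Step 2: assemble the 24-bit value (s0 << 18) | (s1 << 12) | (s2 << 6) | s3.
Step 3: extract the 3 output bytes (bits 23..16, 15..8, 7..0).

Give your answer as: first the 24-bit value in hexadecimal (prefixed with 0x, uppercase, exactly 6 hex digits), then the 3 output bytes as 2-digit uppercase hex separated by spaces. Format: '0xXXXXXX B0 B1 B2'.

Sextets: 4=56, x=49, 7=59, M=12
24-bit: (56<<18) | (49<<12) | (59<<6) | 12
      = 0xE00000 | 0x031000 | 0x000EC0 | 0x00000C
      = 0xE31ECC
Bytes: (v>>16)&0xFF=E3, (v>>8)&0xFF=1E, v&0xFF=CC

Answer: 0xE31ECC E3 1E CC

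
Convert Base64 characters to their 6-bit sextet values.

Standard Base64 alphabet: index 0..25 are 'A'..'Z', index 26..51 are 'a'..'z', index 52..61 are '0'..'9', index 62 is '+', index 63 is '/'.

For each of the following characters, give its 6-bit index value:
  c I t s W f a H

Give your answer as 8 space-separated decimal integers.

Answer: 28 8 45 44 22 31 26 7

Derivation:
'c': a..z range, 26 + ord('c') − ord('a') = 28
'I': A..Z range, ord('I') − ord('A') = 8
't': a..z range, 26 + ord('t') − ord('a') = 45
's': a..z range, 26 + ord('s') − ord('a') = 44
'W': A..Z range, ord('W') − ord('A') = 22
'f': a..z range, 26 + ord('f') − ord('a') = 31
'a': a..z range, 26 + ord('a') − ord('a') = 26
'H': A..Z range, ord('H') − ord('A') = 7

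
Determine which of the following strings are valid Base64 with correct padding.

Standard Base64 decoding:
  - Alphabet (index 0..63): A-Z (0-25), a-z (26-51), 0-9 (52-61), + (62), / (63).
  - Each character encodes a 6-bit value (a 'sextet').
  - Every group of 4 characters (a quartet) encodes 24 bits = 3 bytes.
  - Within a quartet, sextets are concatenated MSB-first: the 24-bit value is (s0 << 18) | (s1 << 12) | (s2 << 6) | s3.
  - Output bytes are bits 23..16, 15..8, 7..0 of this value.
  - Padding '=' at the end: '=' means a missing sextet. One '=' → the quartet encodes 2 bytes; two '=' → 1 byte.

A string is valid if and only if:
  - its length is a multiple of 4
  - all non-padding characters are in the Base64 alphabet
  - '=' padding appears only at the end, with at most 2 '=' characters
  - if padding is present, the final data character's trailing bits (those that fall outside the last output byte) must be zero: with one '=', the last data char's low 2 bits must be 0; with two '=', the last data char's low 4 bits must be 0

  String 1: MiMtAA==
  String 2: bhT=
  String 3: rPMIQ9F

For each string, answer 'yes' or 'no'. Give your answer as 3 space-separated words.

Answer: yes no no

Derivation:
String 1: 'MiMtAA==' → valid
String 2: 'bhT=' → invalid (bad trailing bits)
String 3: 'rPMIQ9F' → invalid (len=7 not mult of 4)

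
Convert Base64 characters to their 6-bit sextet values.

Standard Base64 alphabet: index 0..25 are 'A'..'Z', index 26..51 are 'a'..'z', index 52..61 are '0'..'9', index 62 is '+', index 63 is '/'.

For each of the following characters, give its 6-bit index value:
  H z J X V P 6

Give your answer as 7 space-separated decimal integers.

Answer: 7 51 9 23 21 15 58

Derivation:
'H': A..Z range, ord('H') − ord('A') = 7
'z': a..z range, 26 + ord('z') − ord('a') = 51
'J': A..Z range, ord('J') − ord('A') = 9
'X': A..Z range, ord('X') − ord('A') = 23
'V': A..Z range, ord('V') − ord('A') = 21
'P': A..Z range, ord('P') − ord('A') = 15
'6': 0..9 range, 52 + ord('6') − ord('0') = 58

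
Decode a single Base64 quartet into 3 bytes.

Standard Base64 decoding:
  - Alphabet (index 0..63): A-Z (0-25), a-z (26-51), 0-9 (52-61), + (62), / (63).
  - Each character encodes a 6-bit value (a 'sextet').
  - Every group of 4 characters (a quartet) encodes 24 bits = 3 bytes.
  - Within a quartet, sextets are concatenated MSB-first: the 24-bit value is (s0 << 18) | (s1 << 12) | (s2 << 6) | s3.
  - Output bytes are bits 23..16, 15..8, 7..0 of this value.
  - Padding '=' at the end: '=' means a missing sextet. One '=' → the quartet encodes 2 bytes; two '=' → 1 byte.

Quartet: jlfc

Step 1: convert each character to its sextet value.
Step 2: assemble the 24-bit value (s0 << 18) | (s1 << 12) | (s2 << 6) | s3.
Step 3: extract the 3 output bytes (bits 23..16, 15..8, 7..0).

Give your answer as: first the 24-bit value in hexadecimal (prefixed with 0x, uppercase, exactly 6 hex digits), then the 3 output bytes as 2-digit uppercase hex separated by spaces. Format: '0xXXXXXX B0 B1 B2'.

Sextets: j=35, l=37, f=31, c=28
24-bit: (35<<18) | (37<<12) | (31<<6) | 28
      = 0x8C0000 | 0x025000 | 0x0007C0 | 0x00001C
      = 0x8E57DC
Bytes: (v>>16)&0xFF=8E, (v>>8)&0xFF=57, v&0xFF=DC

Answer: 0x8E57DC 8E 57 DC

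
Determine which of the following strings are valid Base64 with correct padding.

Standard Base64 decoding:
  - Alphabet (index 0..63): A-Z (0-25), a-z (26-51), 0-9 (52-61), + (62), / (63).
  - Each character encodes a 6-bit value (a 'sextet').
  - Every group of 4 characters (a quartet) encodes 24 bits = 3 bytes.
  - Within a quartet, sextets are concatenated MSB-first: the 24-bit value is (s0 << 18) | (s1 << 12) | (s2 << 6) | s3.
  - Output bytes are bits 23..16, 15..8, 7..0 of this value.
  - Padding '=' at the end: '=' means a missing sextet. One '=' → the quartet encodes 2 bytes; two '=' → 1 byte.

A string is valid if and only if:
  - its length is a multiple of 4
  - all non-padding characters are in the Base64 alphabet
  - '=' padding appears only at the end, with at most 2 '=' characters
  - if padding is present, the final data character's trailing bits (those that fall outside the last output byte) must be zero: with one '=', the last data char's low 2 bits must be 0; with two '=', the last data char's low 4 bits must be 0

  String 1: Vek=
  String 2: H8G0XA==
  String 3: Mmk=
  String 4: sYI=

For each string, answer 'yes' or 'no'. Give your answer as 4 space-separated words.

Answer: yes yes yes yes

Derivation:
String 1: 'Vek=' → valid
String 2: 'H8G0XA==' → valid
String 3: 'Mmk=' → valid
String 4: 'sYI=' → valid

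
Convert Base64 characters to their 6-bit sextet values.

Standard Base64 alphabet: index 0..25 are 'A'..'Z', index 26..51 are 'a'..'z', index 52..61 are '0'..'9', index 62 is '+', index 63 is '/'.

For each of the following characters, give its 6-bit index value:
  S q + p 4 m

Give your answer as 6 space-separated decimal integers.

'S': A..Z range, ord('S') − ord('A') = 18
'q': a..z range, 26 + ord('q') − ord('a') = 42
'+': index 62
'p': a..z range, 26 + ord('p') − ord('a') = 41
'4': 0..9 range, 52 + ord('4') − ord('0') = 56
'm': a..z range, 26 + ord('m') − ord('a') = 38

Answer: 18 42 62 41 56 38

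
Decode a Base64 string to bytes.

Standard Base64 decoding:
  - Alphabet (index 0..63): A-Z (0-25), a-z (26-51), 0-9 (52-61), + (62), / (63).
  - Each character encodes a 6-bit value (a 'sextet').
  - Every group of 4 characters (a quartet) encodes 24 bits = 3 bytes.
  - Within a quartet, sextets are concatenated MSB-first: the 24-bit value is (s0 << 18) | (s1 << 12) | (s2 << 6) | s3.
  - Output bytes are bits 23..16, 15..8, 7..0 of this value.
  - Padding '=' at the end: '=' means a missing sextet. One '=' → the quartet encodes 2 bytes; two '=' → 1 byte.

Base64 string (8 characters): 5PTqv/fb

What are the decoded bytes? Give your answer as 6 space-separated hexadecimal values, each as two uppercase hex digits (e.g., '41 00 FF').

Answer: E4 F4 EA BF F7 DB

Derivation:
After char 0 ('5'=57): chars_in_quartet=1 acc=0x39 bytes_emitted=0
After char 1 ('P'=15): chars_in_quartet=2 acc=0xE4F bytes_emitted=0
After char 2 ('T'=19): chars_in_quartet=3 acc=0x393D3 bytes_emitted=0
After char 3 ('q'=42): chars_in_quartet=4 acc=0xE4F4EA -> emit E4 F4 EA, reset; bytes_emitted=3
After char 4 ('v'=47): chars_in_quartet=1 acc=0x2F bytes_emitted=3
After char 5 ('/'=63): chars_in_quartet=2 acc=0xBFF bytes_emitted=3
After char 6 ('f'=31): chars_in_quartet=3 acc=0x2FFDF bytes_emitted=3
After char 7 ('b'=27): chars_in_quartet=4 acc=0xBFF7DB -> emit BF F7 DB, reset; bytes_emitted=6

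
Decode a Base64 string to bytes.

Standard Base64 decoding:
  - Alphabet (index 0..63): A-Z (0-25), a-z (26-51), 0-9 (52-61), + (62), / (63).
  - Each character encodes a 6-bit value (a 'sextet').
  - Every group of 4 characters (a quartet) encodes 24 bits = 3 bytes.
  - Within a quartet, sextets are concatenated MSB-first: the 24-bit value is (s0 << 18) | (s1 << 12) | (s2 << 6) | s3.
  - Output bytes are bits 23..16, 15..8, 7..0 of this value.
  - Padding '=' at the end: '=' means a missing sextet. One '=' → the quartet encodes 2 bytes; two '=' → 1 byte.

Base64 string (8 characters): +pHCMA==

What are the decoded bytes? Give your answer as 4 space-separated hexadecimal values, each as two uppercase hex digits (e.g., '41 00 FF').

Answer: FA 91 C2 30

Derivation:
After char 0 ('+'=62): chars_in_quartet=1 acc=0x3E bytes_emitted=0
After char 1 ('p'=41): chars_in_quartet=2 acc=0xFA9 bytes_emitted=0
After char 2 ('H'=7): chars_in_quartet=3 acc=0x3EA47 bytes_emitted=0
After char 3 ('C'=2): chars_in_quartet=4 acc=0xFA91C2 -> emit FA 91 C2, reset; bytes_emitted=3
After char 4 ('M'=12): chars_in_quartet=1 acc=0xC bytes_emitted=3
After char 5 ('A'=0): chars_in_quartet=2 acc=0x300 bytes_emitted=3
Padding '==': partial quartet acc=0x300 -> emit 30; bytes_emitted=4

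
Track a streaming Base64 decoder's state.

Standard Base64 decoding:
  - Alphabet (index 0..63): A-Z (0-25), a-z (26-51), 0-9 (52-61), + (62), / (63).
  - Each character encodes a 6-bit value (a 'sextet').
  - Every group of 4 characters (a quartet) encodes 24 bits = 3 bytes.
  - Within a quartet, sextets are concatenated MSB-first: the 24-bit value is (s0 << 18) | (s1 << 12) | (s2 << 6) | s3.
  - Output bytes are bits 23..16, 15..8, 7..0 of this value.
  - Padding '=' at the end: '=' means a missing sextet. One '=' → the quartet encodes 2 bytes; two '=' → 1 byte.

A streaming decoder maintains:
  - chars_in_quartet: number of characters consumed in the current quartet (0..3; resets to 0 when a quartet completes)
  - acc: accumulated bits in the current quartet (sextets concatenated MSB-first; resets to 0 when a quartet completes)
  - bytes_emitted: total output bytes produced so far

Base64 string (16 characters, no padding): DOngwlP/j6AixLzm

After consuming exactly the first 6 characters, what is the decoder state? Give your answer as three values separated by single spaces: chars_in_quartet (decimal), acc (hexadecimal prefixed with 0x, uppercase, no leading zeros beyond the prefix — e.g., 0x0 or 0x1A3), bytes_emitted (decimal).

Answer: 2 0xC25 3

Derivation:
After char 0 ('D'=3): chars_in_quartet=1 acc=0x3 bytes_emitted=0
After char 1 ('O'=14): chars_in_quartet=2 acc=0xCE bytes_emitted=0
After char 2 ('n'=39): chars_in_quartet=3 acc=0x33A7 bytes_emitted=0
After char 3 ('g'=32): chars_in_quartet=4 acc=0xCE9E0 -> emit 0C E9 E0, reset; bytes_emitted=3
After char 4 ('w'=48): chars_in_quartet=1 acc=0x30 bytes_emitted=3
After char 5 ('l'=37): chars_in_quartet=2 acc=0xC25 bytes_emitted=3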